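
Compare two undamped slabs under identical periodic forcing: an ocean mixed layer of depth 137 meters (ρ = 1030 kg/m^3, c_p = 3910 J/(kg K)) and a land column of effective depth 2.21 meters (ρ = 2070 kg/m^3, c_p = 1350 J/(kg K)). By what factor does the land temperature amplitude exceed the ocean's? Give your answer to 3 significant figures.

89.3

C_ocean = 1030 × 3910 × 137 = 5.52×10^8 J/(m²·K).
C_land = 2070 × 1350 × 2.21 = 6.18×10^6 J/(m²·K).
Undamped amplitude ∝ 1/C, so A_land/A_ocean = C_ocean/C_land = 89.3.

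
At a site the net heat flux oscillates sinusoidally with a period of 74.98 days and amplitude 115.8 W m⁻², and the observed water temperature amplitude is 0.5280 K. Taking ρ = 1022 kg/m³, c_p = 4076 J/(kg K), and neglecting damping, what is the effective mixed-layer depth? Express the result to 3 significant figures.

ω = 2π / 6.48×10^6 s = 9.70×10^-7 s⁻¹.
Required C = F₀ / (A ω) = 115.8 / (0.5280 × 9.70×10^-7) = 2.26×10^8 J/(m²·K).
D = C / (ρ c_p) = 2.26×10^8 / (1022 × 4076) = 54.3 m.

54.3 m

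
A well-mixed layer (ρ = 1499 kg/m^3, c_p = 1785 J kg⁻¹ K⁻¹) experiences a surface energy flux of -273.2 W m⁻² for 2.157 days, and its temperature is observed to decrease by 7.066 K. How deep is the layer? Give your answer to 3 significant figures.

Heat input Q = F Δt = -273.2 × 1.86×10^5 s = -5.09×10^7 J/m².
Required areal heat capacity C = Q / ΔT = 7.21×10^6 J/(m²·K).
Depth D = C / (ρ c_p) = 7.21×10^6 / (1499 × 1785) = 2.69 m.

2.69 m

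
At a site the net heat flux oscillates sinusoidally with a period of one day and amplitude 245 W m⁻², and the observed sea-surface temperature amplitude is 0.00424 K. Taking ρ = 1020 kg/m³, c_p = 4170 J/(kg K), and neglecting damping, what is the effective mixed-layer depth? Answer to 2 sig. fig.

ω = 2π / 86400 s = 7.27×10^-5 s⁻¹.
Required C = F₀ / (A ω) = 245 / (0.00424 × 7.27×10^-5) = 7.95×10^8 J/(m²·K).
D = C / (ρ c_p) = 7.95×10^8 / (1020 × 4170) = 187 m.

190 m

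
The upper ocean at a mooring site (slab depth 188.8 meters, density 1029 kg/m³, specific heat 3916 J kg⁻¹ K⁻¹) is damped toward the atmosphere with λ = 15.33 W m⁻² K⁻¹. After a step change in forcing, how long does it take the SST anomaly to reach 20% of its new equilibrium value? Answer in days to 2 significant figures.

Areal heat capacity C = ρ c_p D = 1029 × 3916 × 188.8 = 7.61×10^8 J/(m²·K).
τ = C / λ = 7.61×10^8 / 15.33 = 4.96×10^7 s.
Fraction reached: 1 − e^(−t/τ) = 0.20 ⇒ t = −τ ln(1 − 0.20) = τ × 0.223.
t = 1.11×10^7 s = 128 days.

130 days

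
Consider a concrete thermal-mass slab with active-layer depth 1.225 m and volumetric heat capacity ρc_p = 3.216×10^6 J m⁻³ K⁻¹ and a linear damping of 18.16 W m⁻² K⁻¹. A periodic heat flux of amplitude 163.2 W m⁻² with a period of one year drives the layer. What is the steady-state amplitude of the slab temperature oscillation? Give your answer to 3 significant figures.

8.98 K

Areal heat capacity C = ρc_p × D = 3.216×10^6 × 1.225 = 3.94×10^6 J m⁻² K⁻¹.
Angular frequency ω = 2π / T = 2π / 3.15×10^7 s = 1.99×10^-7 s⁻¹.
√((Cω)² + λ²) = √((0.785)² + 18.16²) = 18.2 W/(m²·K).
Amplitude A = F₀ / √((Cω)²+λ²) = 163.2 / 18.2 = 8.98 K.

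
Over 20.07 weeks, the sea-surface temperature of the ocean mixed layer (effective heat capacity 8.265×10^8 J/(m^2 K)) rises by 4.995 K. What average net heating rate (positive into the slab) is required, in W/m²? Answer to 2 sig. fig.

340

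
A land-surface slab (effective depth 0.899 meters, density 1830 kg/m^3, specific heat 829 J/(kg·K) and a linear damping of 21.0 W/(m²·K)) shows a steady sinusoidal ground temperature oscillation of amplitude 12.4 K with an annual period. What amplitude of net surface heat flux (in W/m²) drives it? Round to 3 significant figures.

260

Areal heat capacity C = ρ c_p D = 1830 × 829 × 0.899 = 1.36×10^6 J/(m^2 K).
ω = 2π / 3.15×10^7 s = 1.99×10^-7 s⁻¹.
√((Cω)² + λ²) = √((0.272)² + 21.0²) = 21.0 W/(m²·K).
F₀ = A × √((Cω)²+λ²) = 12.4 × 21.0 = 260 W/m².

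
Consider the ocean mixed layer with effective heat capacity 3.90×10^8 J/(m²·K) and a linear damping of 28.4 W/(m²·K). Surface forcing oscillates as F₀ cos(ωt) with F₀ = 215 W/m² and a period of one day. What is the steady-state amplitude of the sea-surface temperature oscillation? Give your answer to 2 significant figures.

Areal heat capacity C = 3.90×10^8 J/(m²·K) (given).
Angular frequency ω = 2π / T = 2π / 86400 s = 7.27×10^-5 s⁻¹.
√((Cω)² + λ²) = √((28400)² + 28.4²) = 28400 W/(m²·K).
Amplitude A = F₀ / √((Cω)²+λ²) = 215 / 28400 = 0.00758 K.

0.0076 K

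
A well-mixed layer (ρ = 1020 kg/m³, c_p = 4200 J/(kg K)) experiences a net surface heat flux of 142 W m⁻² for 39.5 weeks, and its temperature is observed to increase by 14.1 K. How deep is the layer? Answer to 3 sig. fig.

56.2 m

Heat input Q = F Δt = 142 × 2.39×10^7 s = 3.39×10^9 J/m².
Required areal heat capacity C = Q / ΔT = 2.41×10^8 J/(m²·K).
Depth D = C / (ρ c_p) = 2.41×10^8 / (1020 × 4200) = 56.2 m.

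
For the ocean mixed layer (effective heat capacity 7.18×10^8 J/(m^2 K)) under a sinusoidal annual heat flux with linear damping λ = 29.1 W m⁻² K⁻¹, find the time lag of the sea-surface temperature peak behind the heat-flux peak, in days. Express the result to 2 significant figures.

80 days

Areal heat capacity C = 7.18×10^8 J/(m^2 K) (given).
ω = 2π / 3.15×10^7 s = 1.99×10^-7 s⁻¹.
Phase lag φ = arctan(Cω/λ) = arctan(143/29.1) = 1.37 rad.
Time lag = φ / ω = 1.37 / 1.99×10^-7 = 6.88×10^6 s = 79.6 days.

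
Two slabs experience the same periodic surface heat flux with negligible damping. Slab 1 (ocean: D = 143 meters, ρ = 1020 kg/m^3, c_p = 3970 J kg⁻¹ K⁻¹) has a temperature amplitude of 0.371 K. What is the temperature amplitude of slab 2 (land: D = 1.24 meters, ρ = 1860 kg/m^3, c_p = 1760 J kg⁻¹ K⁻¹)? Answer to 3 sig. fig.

C_ocean = 5.79×10^8 J/(m²·K); C_land = 4.06×10^6 J/(m²·K).
A ∝ 1/C ⇒ A_land = A_ocean × C_ocean/C_land = 0.371 × 143 = 52.9 K.

52.9 K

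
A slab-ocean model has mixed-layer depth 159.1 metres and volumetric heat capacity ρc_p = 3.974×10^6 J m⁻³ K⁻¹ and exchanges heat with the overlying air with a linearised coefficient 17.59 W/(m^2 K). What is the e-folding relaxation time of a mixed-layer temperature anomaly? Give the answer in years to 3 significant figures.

1.14 years

Areal heat capacity C = ρc_p × D = 3.974×10^6 × 159.1 = 6.32×10^8 J/(m^2 K).
Relaxation time τ = C / λ = 6.32×10^8 / 17.59 = 3.59×10^7 s.
In years: 3.59×10^7 s / (3.156×10^7 s/year) = 1.14 years.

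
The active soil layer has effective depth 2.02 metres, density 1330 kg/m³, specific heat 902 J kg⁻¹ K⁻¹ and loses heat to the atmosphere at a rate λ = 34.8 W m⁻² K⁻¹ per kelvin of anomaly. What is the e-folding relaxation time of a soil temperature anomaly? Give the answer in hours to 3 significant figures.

Areal heat capacity C = ρ c_p D = 1330 × 902 × 2.02 = 2.42×10^6 J/(m^2 K).
Relaxation time τ = C / λ = 2.42×10^6 / 34.8 = 69600 s.
In hours: 69600 s / (3600 s/hour) = 19.3 hours.

19.3 hours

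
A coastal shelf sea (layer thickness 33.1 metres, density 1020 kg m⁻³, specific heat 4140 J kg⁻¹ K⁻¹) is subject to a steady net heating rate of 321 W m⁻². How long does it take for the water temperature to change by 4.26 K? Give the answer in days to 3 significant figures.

Areal heat capacity C = ρ c_p D = 1020 × 4140 × 33.1 = 1.40×10^8 J/(m²·K).
Time required: Δt = C ΔT / F = 1.40×10^8 × 4.26 / 321 = 1.85×10^6 s.
In days: 1.85×10^6 s / (86400 s/day) = 21.5 days.

21.5 days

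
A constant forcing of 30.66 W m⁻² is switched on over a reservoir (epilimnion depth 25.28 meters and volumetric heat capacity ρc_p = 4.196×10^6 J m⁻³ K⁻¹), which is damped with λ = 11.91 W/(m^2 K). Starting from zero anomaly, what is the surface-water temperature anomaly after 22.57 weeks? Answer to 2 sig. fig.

2.0 K

Areal heat capacity C = ρc_p × D = 4.196×10^6 × 25.28 = 1.06×10^8 J/(m²·K).
τ = C / λ = 1.06×10^8 / 11.91 = 8.91×10^6 s.
Equilibrium anomaly ΔT_eq = F / λ = 30.66 / 11.91 = 2.57 K.
t = 22.57 weeks = 1.37×10^7 s, so t/τ = 1.53.
ΔT(t) = ΔT_eq (1 − e^(−t/τ)) = 2.57 × (1 − e^−1.53) = 2.02 K.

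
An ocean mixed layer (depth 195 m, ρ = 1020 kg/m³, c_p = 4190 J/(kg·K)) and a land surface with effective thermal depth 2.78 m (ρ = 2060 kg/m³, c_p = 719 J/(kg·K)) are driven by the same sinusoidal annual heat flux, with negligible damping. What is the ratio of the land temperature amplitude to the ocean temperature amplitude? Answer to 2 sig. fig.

C_ocean = 1020 × 4190 × 195 = 8.33×10^8 J/(m²·K).
C_land = 2060 × 719 × 2.78 = 4.12×10^6 J/(m²·K).
Undamped amplitude ∝ 1/C, so A_land/A_ocean = C_ocean/C_land = 202.

200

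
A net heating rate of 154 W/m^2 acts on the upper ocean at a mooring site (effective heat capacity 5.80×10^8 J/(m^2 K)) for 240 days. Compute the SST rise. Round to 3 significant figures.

Areal heat capacity C = 5.80×10^8 J/(m^2 K) (given).
Net heat input Q = F Δt = 154 × (240 days × 86400 s/day) = 3.19×10^9 J/m².
ΔT = Q / C = 3.19×10^9 / 5.80×10^8 = 5.51 K.

5.51 K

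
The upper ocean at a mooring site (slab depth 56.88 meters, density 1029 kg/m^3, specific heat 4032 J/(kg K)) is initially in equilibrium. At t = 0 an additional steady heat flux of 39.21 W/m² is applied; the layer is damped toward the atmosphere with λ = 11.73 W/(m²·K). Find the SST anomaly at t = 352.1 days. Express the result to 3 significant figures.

2.61 K

Areal heat capacity C = ρ c_p D = 1029 × 4032 × 56.88 = 2.36×10^8 J/(m²·K).
τ = C / λ = 2.36×10^8 / 11.73 = 2.01×10^7 s.
Equilibrium anomaly ΔT_eq = F / λ = 39.21 / 11.73 = 3.34 K.
t = 352.1 days = 3.04×10^7 s, so t/τ = 1.51.
ΔT(t) = ΔT_eq (1 − e^(−t/τ)) = 3.34 × (1 − e^−1.51) = 2.61 K.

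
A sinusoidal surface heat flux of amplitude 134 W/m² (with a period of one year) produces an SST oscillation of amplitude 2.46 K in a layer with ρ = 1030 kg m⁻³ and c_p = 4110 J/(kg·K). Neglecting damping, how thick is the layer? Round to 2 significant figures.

ω = 2π / 3.15×10^7 s = 1.99×10^-7 s⁻¹.
Required C = F₀ / (A ω) = 134 / (2.46 × 1.99×10^-7) = 2.73×10^8 J/(m²·K).
D = C / (ρ c_p) = 2.73×10^8 / (1030 × 4110) = 64.6 m.

65 m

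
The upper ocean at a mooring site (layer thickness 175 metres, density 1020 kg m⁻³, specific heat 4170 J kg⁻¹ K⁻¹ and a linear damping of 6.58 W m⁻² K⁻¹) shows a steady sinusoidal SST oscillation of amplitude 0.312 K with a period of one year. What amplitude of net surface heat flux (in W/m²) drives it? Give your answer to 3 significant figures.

Areal heat capacity C = ρ c_p D = 1020 × 4170 × 175 = 7.44×10^8 J/(m^2 K).
ω = 2π / 3.15×10^7 s = 1.99×10^-7 s⁻¹.
√((Cω)² + λ²) = √((148)² + 6.58²) = 148 W/(m²·K).
F₀ = A × √((Cω)²+λ²) = 0.312 × 148 = 46.3 W/m².

46.3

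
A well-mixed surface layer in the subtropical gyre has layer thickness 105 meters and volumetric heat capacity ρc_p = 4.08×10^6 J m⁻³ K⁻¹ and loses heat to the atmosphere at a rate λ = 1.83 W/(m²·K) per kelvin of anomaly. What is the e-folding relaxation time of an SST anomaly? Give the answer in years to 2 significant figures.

7.4 years

Areal heat capacity C = ρc_p × D = 4.08×10^6 × 105 = 4.28×10^8 J/(m^2 K).
Relaxation time τ = C / λ = 4.28×10^8 / 1.83 = 2.34×10^8 s.
In years: 2.34×10^8 s / (3.156×10^7 s/year) = 7.42 years.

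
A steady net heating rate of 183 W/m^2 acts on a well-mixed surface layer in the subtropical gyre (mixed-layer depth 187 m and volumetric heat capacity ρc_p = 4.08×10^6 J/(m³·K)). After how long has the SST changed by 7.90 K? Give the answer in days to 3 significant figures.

Areal heat capacity C = ρc_p × D = 4.08×10^6 × 187 = 7.63×10^8 J/(m²·K).
Time required: Δt = C ΔT / F = 7.63×10^8 × 7.90 / 183 = 3.29×10^7 s.
In days: 3.29×10^7 s / (86400 s/day) = 381 days.

381 days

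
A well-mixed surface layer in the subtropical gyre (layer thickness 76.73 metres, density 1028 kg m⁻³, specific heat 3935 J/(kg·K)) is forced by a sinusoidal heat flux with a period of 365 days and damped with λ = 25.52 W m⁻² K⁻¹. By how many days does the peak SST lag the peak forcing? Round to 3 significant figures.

68.5 days

Areal heat capacity C = ρ c_p D = 1028 × 3935 × 76.73 = 3.10×10^8 J/(m^2 K).
ω = 2π / 3.15×10^7 s = 1.99×10^-7 s⁻¹.
Phase lag φ = arctan(Cω/λ) = arctan(61.8/25.52) = 1.18 rad.
Time lag = φ / ω = 1.18 / 1.99×10^-7 = 5.92×10^6 s = 68.5 days.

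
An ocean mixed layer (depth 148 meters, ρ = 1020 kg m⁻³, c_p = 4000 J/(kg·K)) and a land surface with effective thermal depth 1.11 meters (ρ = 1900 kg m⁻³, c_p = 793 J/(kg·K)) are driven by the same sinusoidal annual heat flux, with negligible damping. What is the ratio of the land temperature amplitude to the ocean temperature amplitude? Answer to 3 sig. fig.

C_ocean = 1020 × 4000 × 148 = 6.04×10^8 J/(m²·K).
C_land = 1900 × 793 × 1.11 = 1.67×10^6 J/(m²·K).
Undamped amplitude ∝ 1/C, so A_land/A_ocean = C_ocean/C_land = 361.

361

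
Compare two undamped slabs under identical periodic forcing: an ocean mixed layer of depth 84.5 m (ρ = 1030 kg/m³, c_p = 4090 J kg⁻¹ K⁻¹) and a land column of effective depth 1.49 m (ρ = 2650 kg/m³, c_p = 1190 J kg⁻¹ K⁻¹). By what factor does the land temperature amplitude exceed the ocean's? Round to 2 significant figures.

76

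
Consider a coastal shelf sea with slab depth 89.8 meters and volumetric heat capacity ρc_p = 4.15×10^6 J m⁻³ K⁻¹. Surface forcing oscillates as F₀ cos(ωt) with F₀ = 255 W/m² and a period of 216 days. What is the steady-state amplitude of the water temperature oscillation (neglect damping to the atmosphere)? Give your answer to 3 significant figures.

Areal heat capacity C = ρc_p × D = 4.15×10^6 × 89.8 = 3.73×10^8 J/(m²·K).
Angular frequency ω = 2π / T = 2π / 1.87×10^7 s = 3.37×10^-7 s⁻¹.
Cω = 3.73×10^8 × 3.37×10^-7 = 125 W/(m²·K).
Amplitude A = F₀ / (Cω) = 255 / 125 = 2.03 K.

2.03 K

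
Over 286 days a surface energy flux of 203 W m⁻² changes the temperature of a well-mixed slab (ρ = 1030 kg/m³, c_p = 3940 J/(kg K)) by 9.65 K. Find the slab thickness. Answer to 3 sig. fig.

128 m

Heat input Q = F Δt = 203 × 2.47×10^7 s = 5.02×10^9 J/m².
Required areal heat capacity C = Q / ΔT = 5.20×10^8 J/(m²·K).
Depth D = C / (ρ c_p) = 5.20×10^8 / (1030 × 3940) = 128 m.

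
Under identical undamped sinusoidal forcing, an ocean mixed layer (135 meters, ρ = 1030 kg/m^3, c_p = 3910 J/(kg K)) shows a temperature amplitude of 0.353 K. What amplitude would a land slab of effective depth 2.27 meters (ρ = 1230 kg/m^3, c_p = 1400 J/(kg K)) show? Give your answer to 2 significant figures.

49 K

C_ocean = 5.44×10^8 J/(m²·K); C_land = 3.91×10^6 J/(m²·K).
A ∝ 1/C ⇒ A_land = A_ocean × C_ocean/C_land = 0.353 × 139 = 49.1 K.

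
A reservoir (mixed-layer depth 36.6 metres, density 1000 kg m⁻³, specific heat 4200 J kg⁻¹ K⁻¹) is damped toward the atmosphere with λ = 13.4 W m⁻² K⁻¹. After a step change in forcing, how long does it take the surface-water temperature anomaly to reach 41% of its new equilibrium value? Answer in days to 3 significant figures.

Areal heat capacity C = ρ c_p D = 1000 × 4200 × 36.6 = 1.54×10^8 J m⁻² K⁻¹.
τ = C / λ = 1.54×10^8 / 13.4 = 1.15×10^7 s.
Fraction reached: 1 − e^(−t/τ) = 0.41 ⇒ t = −τ ln(1 − 0.41) = τ × 0.528.
t = 6.05×10^6 s = 70.1 days.

70.1 days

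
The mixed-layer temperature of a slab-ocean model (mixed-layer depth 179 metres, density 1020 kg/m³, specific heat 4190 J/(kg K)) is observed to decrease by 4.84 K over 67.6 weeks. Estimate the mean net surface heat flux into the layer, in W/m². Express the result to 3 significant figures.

Areal heat capacity C = ρ c_p D = 1020 × 4190 × 179 = 7.65×10^8 J m⁻² K⁻¹.
Required heat per unit area: Q = C ΔT = 7.65×10^8 × -4.84 = -3.70×10^9 J/m².
Flux F = Q / Δt = -3.70×10^9 / 4.09×10^7 s = -90.6 W/m².

-90.6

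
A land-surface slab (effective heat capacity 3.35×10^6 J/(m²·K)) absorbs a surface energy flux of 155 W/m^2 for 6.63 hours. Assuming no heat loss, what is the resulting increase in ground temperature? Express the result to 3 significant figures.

Areal heat capacity C = 3.35×10^6 J/(m²·K) (given).
Net heat input Q = F Δt = 155 × (6.63 hours × 3600 s/hour) = 3.70×10^6 J/m².
ΔT = Q / C = 3.70×10^6 / 3.35×10^6 = 1.10 K.

1.10 K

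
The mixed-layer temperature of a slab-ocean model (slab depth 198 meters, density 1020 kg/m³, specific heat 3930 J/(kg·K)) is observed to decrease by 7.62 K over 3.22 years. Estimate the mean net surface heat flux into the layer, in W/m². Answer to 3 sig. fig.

Areal heat capacity C = ρ c_p D = 1020 × 3930 × 198 = 7.94×10^8 J/(m²·K).
Required heat per unit area: Q = C ΔT = 7.94×10^8 × -7.62 = -6.05×10^9 J/m².
Flux F = Q / Δt = -6.05×10^9 / 1.02×10^8 s = -59.5 W/m².

-59.5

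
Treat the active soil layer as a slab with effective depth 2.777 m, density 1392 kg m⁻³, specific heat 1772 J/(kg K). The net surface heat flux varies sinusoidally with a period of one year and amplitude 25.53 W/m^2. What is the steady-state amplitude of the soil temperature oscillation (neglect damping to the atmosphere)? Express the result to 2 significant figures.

19 K

Areal heat capacity C = ρ c_p D = 1392 × 1772 × 2.777 = 6.85×10^6 J m⁻² K⁻¹.
Angular frequency ω = 2π / T = 2π / 3.15×10^7 s = 1.99×10^-7 s⁻¹.
Cω = 6.85×10^6 × 1.99×10^-7 = 1.36 W/(m²·K).
Amplitude A = F₀ / (Cω) = 25.53 / 1.36 = 18.7 K.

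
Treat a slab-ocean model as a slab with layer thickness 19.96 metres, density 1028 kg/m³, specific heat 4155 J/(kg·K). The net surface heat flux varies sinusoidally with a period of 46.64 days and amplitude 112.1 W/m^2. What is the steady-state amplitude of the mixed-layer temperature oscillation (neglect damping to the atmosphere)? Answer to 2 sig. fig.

Areal heat capacity C = ρ c_p D = 1028 × 4155 × 19.96 = 8.53×10^7 J m⁻² K⁻¹.
Angular frequency ω = 2π / T = 2π / 4.03×10^6 s = 1.56×10^-6 s⁻¹.
Cω = 8.53×10^7 × 1.56×10^-6 = 133 W/(m²·K).
Amplitude A = F₀ / (Cω) = 112.1 / 133 = 0.843 K.

0.84 K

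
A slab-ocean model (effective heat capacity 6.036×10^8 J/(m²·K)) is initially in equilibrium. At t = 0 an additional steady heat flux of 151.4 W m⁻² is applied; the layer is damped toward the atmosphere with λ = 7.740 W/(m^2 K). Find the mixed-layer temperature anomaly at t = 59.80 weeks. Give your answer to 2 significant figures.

Areal heat capacity C = 6.036×10^8 J/(m²·K) (given).
τ = C / λ = 6.04×10^8 / 7.740 = 7.80×10^7 s.
Equilibrium anomaly ΔT_eq = F / λ = 151.4 / 7.740 = 19.6 K.
t = 59.80 weeks = 3.62×10^7 s, so t/τ = 0.464.
ΔT(t) = ΔT_eq (1 − e^(−t/τ)) = 19.6 × (1 − e^−0.464) = 7.26 K.

7.3 K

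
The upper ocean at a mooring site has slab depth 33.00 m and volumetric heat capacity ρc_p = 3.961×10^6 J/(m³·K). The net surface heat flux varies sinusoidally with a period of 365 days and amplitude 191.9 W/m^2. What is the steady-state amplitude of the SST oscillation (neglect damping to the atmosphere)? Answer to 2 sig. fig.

Areal heat capacity C = ρc_p × D = 3.961×10^6 × 33.00 = 1.31×10^8 J/(m²·K).
Angular frequency ω = 2π / T = 2π / 3.15×10^7 s = 1.99×10^-7 s⁻¹.
Cω = 1.31×10^8 × 1.99×10^-7 = 26.0 W/(m²·K).
Amplitude A = F₀ / (Cω) = 191.9 / 26.0 = 7.37 K.

7.4 K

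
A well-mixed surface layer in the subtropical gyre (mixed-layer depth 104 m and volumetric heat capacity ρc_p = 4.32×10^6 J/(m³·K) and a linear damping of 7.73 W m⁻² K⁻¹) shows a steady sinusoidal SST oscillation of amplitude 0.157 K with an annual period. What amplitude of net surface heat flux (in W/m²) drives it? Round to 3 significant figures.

14.1

Areal heat capacity C = ρc_p × D = 4.32×10^6 × 104 = 4.49×10^8 J/(m²·K).
ω = 2π / 3.15×10^7 s = 1.99×10^-7 s⁻¹.
√((Cω)² + λ²) = √((89.5)² + 7.73²) = 89.8 W/(m²·K).
F₀ = A × √((Cω)²+λ²) = 0.157 × 89.8 = 14.1 W/m².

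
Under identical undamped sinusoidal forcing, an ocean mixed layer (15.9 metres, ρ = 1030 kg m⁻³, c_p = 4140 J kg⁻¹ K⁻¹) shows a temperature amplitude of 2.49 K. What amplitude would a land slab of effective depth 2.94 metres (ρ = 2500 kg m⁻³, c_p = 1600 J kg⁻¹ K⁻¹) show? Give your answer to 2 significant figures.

14 K

C_ocean = 6.78×10^7 J/(m²·K); C_land = 1.18×10^7 J/(m²·K).
A ∝ 1/C ⇒ A_land = A_ocean × C_ocean/C_land = 2.49 × 5.77 = 14.4 K.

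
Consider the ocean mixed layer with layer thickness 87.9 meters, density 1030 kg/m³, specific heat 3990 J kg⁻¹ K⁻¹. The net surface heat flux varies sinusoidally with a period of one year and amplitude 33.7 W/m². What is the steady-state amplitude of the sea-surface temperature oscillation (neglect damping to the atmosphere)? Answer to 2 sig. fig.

0.47 K

Areal heat capacity C = ρ c_p D = 1030 × 3990 × 87.9 = 3.61×10^8 J/(m^2 K).
Angular frequency ω = 2π / T = 2π / 3.15×10^7 s = 1.99×10^-7 s⁻¹.
Cω = 3.61×10^8 × 1.99×10^-7 = 72.0 W/(m²·K).
Amplitude A = F₀ / (Cω) = 33.7 / 72.0 = 0.468 K.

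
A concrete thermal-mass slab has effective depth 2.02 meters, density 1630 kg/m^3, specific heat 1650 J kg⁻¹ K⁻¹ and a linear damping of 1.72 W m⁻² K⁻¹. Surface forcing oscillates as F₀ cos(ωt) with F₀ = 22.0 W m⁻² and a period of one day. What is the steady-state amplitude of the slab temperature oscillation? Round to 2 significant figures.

Areal heat capacity C = ρ c_p D = 1630 × 1650 × 2.02 = 5.43×10^6 J m⁻² K⁻¹.
Angular frequency ω = 2π / T = 2π / 86400 s = 7.27×10^-5 s⁻¹.
√((Cω)² + λ²) = √((395)² + 1.72²) = 395 W/(m²·K).
Amplitude A = F₀ / √((Cω)²+λ²) = 22.0 / 395 = 0.0557 K.

0.056 K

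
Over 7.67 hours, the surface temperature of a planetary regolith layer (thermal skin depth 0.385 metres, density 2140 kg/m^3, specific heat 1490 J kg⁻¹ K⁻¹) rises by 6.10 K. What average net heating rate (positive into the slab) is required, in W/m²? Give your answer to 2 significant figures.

Areal heat capacity C = ρ c_p D = 2140 × 1490 × 0.385 = 1.23×10^6 J m⁻² K⁻¹.
Required heat per unit area: Q = C ΔT = 1.23×10^6 × 6.10 = 7.49×10^6 J/m².
Flux F = Q / Δt = 7.49×10^6 / 27600 s = 271 W/m².

270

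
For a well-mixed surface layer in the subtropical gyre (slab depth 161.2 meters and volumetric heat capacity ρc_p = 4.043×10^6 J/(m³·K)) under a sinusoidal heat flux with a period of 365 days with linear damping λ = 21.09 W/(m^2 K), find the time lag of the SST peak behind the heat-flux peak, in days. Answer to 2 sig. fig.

82 days

Areal heat capacity C = ρc_p × D = 4.043×10^6 × 161.2 = 6.52×10^8 J m⁻² K⁻¹.
ω = 2π / 3.15×10^7 s = 1.99×10^-7 s⁻¹.
Phase lag φ = arctan(Cω/λ) = arctan(130/21.09) = 1.41 rad.
Time lag = φ / ω = 1.41 / 1.99×10^-7 = 7.08×10^6 s = 81.9 days.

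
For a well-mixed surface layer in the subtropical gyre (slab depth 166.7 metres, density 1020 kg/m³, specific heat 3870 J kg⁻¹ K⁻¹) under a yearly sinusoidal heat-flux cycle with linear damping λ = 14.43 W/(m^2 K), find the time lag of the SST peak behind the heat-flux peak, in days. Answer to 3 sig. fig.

84.9 days

Areal heat capacity C = ρ c_p D = 1020 × 3870 × 166.7 = 6.58×10^8 J m⁻² K⁻¹.
ω = 2π / 3.15×10^7 s = 1.99×10^-7 s⁻¹.
Phase lag φ = arctan(Cω/λ) = arctan(131/14.43) = 1.46 rad.
Time lag = φ / ω = 1.46 / 1.99×10^-7 = 7.33×10^6 s = 84.9 days.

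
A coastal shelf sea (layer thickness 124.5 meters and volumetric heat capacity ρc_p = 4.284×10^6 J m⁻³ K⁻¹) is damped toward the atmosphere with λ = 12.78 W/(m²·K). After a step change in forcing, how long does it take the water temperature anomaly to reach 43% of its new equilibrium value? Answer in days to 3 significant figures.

272 days

Areal heat capacity C = ρc_p × D = 4.284×10^6 × 124.5 = 5.33×10^8 J/(m^2 K).
τ = C / λ = 5.33×10^8 / 12.78 = 4.17×10^7 s.
Fraction reached: 1 − e^(−t/τ) = 0.43 ⇒ t = −τ ln(1 − 0.43) = τ × 0.562.
t = 2.35×10^7 s = 272 days.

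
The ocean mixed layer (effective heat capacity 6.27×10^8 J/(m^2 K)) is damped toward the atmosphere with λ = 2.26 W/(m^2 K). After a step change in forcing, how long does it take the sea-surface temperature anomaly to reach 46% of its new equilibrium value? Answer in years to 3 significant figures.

5.42 years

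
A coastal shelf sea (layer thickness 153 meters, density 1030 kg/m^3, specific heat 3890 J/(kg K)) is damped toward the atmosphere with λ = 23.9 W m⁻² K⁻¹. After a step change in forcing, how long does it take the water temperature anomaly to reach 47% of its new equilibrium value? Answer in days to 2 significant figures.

Areal heat capacity C = ρ c_p D = 1030 × 3890 × 153 = 6.13×10^8 J/(m^2 K).
τ = C / λ = 6.13×10^8 / 23.9 = 2.56×10^7 s.
Fraction reached: 1 − e^(−t/τ) = 0.47 ⇒ t = −τ ln(1 − 0.47) = τ × 0.635.
t = 1.63×10^7 s = 188 days.

190 days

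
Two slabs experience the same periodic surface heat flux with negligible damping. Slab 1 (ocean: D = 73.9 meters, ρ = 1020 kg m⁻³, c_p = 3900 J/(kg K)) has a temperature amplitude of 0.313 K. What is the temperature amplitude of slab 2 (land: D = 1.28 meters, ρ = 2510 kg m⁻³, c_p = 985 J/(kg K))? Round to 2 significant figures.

29 K

C_ocean = 2.94×10^8 J/(m²·K); C_land = 3.16×10^6 J/(m²·K).
A ∝ 1/C ⇒ A_land = A_ocean × C_ocean/C_land = 0.313 × 92.9 = 29.1 K.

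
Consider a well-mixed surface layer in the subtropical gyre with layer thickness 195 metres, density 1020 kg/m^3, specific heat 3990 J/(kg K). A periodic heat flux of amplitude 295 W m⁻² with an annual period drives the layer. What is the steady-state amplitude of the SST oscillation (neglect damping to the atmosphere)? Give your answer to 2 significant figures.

1.9 K

Areal heat capacity C = ρ c_p D = 1020 × 3990 × 195 = 7.94×10^8 J/(m²·K).
Angular frequency ω = 2π / T = 2π / 3.15×10^7 s = 1.99×10^-7 s⁻¹.
Cω = 7.94×10^8 × 1.99×10^-7 = 158 W/(m²·K).
Amplitude A = F₀ / (Cω) = 295 / 158 = 1.87 K.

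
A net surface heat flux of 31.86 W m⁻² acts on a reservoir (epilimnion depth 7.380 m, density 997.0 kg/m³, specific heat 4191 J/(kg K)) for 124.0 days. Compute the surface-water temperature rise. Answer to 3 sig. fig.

11.1 K

Areal heat capacity C = ρ c_p D = 997.0 × 4191 × 7.380 = 3.08×10^7 J m⁻² K⁻¹.
Net heat input Q = F Δt = 31.86 × (124.0 days × 86400 s/day) = 3.41×10^8 J/m².
ΔT = Q / C = 3.41×10^8 / 3.08×10^7 = 11.1 K.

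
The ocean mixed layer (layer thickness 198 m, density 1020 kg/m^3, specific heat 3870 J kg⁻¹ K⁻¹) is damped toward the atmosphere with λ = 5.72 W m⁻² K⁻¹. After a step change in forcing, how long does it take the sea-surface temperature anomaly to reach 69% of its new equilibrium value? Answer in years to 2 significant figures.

5.1 years

Areal heat capacity C = ρ c_p D = 1020 × 3870 × 198 = 7.82×10^8 J/(m²·K).
τ = C / λ = 7.82×10^8 / 5.72 = 1.37×10^8 s.
Fraction reached: 1 − e^(−t/τ) = 0.69 ⇒ t = −τ ln(1 − 0.69) = τ × 1.17.
t = 1.60×10^8 s = 5.07 years.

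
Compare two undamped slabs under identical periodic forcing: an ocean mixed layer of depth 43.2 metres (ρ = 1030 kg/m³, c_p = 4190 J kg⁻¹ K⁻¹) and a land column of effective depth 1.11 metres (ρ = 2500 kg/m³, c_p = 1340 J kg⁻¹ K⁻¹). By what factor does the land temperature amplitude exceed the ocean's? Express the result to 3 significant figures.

50.1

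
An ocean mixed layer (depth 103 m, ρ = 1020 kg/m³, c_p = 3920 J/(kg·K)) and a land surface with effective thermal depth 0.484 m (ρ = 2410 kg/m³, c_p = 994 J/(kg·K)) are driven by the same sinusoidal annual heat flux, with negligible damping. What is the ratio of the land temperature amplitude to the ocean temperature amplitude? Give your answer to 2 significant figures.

360

C_ocean = 1020 × 3920 × 103 = 4.12×10^8 J/(m²·K).
C_land = 2410 × 994 × 0.484 = 1.16×10^6 J/(m²·K).
Undamped amplitude ∝ 1/C, so A_land/A_ocean = C_ocean/C_land = 355.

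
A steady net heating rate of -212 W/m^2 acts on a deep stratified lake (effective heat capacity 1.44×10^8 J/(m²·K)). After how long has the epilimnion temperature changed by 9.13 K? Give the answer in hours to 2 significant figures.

Areal heat capacity C = 1.44×10^8 J/(m²·K) (given).
Time required: Δt = C ΔT / F = 1.44×10^8 × -9.13 / -212 = 6.20×10^6 s.
In hours: 6.20×10^6 s / (3600 s/hour) = 1720 hours.

1700 hours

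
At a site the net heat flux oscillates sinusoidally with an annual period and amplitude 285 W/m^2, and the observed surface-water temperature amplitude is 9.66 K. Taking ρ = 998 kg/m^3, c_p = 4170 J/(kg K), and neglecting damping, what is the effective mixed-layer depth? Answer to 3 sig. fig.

ω = 2π / 3.15×10^7 s = 1.99×10^-7 s⁻¹.
Required C = F₀ / (A ω) = 285 / (9.66 × 1.99×10^-7) = 1.48×10^8 J/(m²·K).
D = C / (ρ c_p) = 1.48×10^8 / (998 × 4170) = 35.6 m.

35.6 m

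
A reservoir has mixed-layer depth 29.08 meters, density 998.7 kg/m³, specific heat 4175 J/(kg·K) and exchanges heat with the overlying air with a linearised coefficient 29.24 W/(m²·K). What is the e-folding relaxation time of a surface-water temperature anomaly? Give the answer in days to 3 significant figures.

Areal heat capacity C = ρ c_p D = 998.7 × 4175 × 29.08 = 1.21×10^8 J/(m^2 K).
Relaxation time τ = C / λ = 1.21×10^8 / 29.24 = 4.15×10^6 s.
In days: 4.15×10^6 s / (86400 s/day) = 48.0 days.

48.0 days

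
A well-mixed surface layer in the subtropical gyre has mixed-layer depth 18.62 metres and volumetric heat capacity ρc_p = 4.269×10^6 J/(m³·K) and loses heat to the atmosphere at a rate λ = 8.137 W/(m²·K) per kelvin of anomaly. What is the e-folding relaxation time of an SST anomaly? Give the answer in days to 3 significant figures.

113 days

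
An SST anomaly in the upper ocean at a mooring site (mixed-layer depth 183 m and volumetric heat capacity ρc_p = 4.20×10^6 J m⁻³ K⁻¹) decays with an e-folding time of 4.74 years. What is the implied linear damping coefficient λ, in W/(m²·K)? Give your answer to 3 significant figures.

5.14

Areal heat capacity C = ρc_p × D = 4.20×10^6 × 183 = 7.69×10^8 J m⁻² K⁻¹.
τ = 4.74 years = 1.50×10^8 s.
λ = C / τ = 7.69×10^8 / 1.50×10^8 = 5.14 W/(m²·K).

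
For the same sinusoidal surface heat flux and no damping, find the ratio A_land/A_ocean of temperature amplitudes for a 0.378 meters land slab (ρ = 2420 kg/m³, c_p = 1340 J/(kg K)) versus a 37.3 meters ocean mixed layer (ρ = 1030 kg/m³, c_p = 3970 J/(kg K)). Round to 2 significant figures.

120

C_ocean = 1030 × 3970 × 37.3 = 1.53×10^8 J/(m²·K).
C_land = 2420 × 1340 × 0.378 = 1.23×10^6 J/(m²·K).
Undamped amplitude ∝ 1/C, so A_land/A_ocean = C_ocean/C_land = 124.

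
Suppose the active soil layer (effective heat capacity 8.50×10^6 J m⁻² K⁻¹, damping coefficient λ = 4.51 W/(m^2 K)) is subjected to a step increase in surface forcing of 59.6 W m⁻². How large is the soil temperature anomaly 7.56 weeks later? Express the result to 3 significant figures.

12.0 K

Areal heat capacity C = 8.50×10^6 J m⁻² K⁻¹ (given).
τ = C / λ = 8.50×10^6 / 4.51 = 1.88×10^6 s.
Equilibrium anomaly ΔT_eq = F / λ = 59.6 / 4.51 = 13.2 K.
t = 7.56 weeks = 4.57×10^6 s, so t/τ = 2.43.
ΔT(t) = ΔT_eq (1 − e^(−t/τ)) = 13.2 × (1 − e^−2.43) = 12.0 K.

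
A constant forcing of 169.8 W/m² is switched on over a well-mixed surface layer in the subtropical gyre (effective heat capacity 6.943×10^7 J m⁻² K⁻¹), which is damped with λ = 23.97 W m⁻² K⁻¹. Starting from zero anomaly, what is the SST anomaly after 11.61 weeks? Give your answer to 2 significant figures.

Areal heat capacity C = 6.943×10^7 J m⁻² K⁻¹ (given).
τ = C / λ = 6.94×10^7 / 23.97 = 2.90×10^6 s.
Equilibrium anomaly ΔT_eq = F / λ = 169.8 / 23.97 = 7.08 K.
t = 11.61 weeks = 7.02×10^6 s, so t/τ = 2.42.
ΔT(t) = ΔT_eq (1 − e^(−t/τ)) = 7.08 × (1 − e^−2.42) = 6.46 K.

6.5 K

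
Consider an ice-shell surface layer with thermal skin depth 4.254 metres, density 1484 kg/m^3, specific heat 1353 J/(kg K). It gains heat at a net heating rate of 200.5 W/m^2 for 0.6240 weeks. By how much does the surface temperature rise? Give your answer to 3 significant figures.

Areal heat capacity C = ρ c_p D = 1484 × 1353 × 4.254 = 8.54×10^6 J/(m^2 K).
Net heat input Q = F Δt = 200.5 × (0.6240 weeks × 6.048×10^5 s/week) = 7.57×10^7 J/m².
ΔT = Q / C = 7.57×10^7 / 8.54×10^6 = 8.86 K.

8.86 K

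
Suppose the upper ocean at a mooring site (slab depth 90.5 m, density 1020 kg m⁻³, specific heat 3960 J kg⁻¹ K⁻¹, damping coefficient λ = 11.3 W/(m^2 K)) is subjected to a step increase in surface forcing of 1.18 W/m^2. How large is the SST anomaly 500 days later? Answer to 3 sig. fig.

Areal heat capacity C = ρ c_p D = 1020 × 3960 × 90.5 = 3.66×10^8 J/(m^2 K).
τ = C / λ = 3.66×10^8 / 11.3 = 3.23×10^7 s.
Equilibrium anomaly ΔT_eq = F / λ = 1.18 / 11.3 = 0.104 K.
t = 500 days = 4.32×10^7 s, so t/τ = 1.34.
ΔT(t) = ΔT_eq (1 − e^(−t/τ)) = 0.104 × (1 − e^−1.34) = 0.0770 K.

0.0770 K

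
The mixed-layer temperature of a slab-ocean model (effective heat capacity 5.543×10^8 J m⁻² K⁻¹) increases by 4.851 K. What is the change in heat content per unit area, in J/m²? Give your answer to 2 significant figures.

Areal heat capacity C = 5.543×10^8 J m⁻² K⁻¹ (given).
ΔQ = C ΔT = 5.54×10^8 × 4.851 = 2.69×10^9 J/m².

2.7×10^9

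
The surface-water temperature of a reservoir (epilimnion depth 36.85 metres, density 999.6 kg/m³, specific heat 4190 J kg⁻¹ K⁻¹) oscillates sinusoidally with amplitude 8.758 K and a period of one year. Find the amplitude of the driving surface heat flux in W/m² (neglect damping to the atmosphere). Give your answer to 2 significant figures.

270

Areal heat capacity C = ρ c_p D = 999.6 × 4190 × 36.85 = 1.54×10^8 J/(m²·K).
ω = 2π / 3.15×10^7 s = 1.99×10^-7 s⁻¹.
Cω = 1.54×10^8 × 1.99×10^-7 = 30.8 W/(m²·K).
F₀ = A × Cω = 8.758 × 30.8 = 269 W/m².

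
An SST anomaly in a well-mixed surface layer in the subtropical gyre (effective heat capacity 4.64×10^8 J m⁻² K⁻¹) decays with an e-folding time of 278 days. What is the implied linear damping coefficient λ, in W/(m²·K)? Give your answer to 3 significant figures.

19.3

Areal heat capacity C = 4.64×10^8 J m⁻² K⁻¹ (given).
τ = 278 days = 2.40×10^7 s.
λ = C / τ = 4.64×10^8 / 2.40×10^7 = 19.3 W/(m²·K).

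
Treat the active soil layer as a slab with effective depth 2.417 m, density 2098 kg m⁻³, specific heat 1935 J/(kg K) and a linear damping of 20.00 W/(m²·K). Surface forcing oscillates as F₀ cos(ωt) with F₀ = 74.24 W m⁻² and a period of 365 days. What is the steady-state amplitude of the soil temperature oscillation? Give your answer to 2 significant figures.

3.7 K

Areal heat capacity C = ρ c_p D = 2098 × 1935 × 2.417 = 9.81×10^6 J/(m^2 K).
Angular frequency ω = 2π / T = 2π / 3.15×10^7 s = 1.99×10^-7 s⁻¹.
√((Cω)² + λ²) = √((1.95)² + 20.00²) = 20.1 W/(m²·K).
Amplitude A = F₀ / √((Cω)²+λ²) = 74.24 / 20.1 = 3.69 K.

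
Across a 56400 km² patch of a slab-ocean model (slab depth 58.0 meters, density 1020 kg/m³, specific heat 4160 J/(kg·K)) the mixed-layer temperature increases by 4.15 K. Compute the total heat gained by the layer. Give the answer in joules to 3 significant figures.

Areal heat capacity C = ρ c_p D = 1020 × 4160 × 58.0 = 2.46×10^8 J/(m²·K).
Heat per unit area: q = C ΔT = 2.46×10^8 × 4.15 = 1.02×10^9 J/m².
Total heat: Q = q × A = 1.02×10^9 × (56400 × 10⁶ m²) = 5.76×10^19 J.

5.76×10^19 J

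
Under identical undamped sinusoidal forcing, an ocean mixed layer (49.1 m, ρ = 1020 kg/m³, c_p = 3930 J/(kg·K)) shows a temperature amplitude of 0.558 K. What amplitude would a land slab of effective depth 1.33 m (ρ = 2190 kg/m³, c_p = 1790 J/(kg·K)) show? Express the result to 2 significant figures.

C_ocean = 1.97×10^8 J/(m²·K); C_land = 5.21×10^6 J/(m²·K).
A ∝ 1/C ⇒ A_land = A_ocean × C_ocean/C_land = 0.558 × 37.8 = 21.1 K.

21 K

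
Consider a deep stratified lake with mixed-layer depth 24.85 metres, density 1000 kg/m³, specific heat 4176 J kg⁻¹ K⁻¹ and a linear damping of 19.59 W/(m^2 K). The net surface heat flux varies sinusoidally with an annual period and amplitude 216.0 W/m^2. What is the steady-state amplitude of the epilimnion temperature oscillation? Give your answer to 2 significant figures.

7.6 K

Areal heat capacity C = ρ c_p D = 1000 × 4176 × 24.85 = 1.04×10^8 J m⁻² K⁻¹.
Angular frequency ω = 2π / T = 2π / 3.15×10^7 s = 1.99×10^-7 s⁻¹.
√((Cω)² + λ²) = √((20.7)² + 19.59²) = 28.5 W/(m²·K).
Amplitude A = F₀ / √((Cω)²+λ²) = 216.0 / 28.5 = 7.58 K.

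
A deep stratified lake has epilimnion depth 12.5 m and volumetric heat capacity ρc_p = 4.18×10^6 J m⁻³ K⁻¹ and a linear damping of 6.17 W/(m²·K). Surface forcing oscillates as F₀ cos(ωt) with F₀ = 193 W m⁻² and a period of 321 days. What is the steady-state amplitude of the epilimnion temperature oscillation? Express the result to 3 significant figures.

14.5 K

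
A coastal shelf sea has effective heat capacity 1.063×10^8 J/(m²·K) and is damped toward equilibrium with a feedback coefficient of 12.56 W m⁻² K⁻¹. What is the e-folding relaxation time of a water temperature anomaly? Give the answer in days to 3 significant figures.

98.0 days

Areal heat capacity C = 1.063×10^8 J/(m²·K) (given).
Relaxation time τ = C / λ = 1.06×10^8 / 12.56 = 8.46×10^6 s.
In days: 8.46×10^6 s / (86400 s/day) = 98.0 days.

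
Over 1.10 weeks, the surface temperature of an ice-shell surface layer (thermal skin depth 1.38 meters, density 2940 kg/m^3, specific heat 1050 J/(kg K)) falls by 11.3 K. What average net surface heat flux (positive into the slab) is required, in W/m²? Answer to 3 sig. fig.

-72.4

Areal heat capacity C = ρ c_p D = 2940 × 1050 × 1.38 = 4.26×10^6 J/(m²·K).
Required heat per unit area: Q = C ΔT = 4.26×10^6 × -11.3 = -4.81×10^7 J/m².
Flux F = Q / Δt = -4.81×10^7 / 6.65×10^5 s = -72.4 W/m².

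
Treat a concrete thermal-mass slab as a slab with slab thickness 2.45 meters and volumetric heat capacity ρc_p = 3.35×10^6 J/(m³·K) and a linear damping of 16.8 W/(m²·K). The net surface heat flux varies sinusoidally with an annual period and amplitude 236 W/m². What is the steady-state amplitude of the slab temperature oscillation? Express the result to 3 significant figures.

Areal heat capacity C = ρc_p × D = 3.35×10^6 × 2.45 = 8.21×10^6 J/(m²·K).
Angular frequency ω = 2π / T = 2π / 3.15×10^7 s = 1.99×10^-7 s⁻¹.
√((Cω)² + λ²) = √((1.64)² + 16.8²) = 16.9 W/(m²·K).
Amplitude A = F₀ / √((Cω)²+λ²) = 236 / 16.9 = 14.0 K.

14.0 K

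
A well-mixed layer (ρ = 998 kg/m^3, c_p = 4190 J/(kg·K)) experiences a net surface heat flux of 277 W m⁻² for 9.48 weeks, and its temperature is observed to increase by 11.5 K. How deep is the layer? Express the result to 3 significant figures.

Heat input Q = F Δt = 277 × 5.73×10^6 s = 1.59×10^9 J/m².
Required areal heat capacity C = Q / ΔT = 1.38×10^8 J/(m²·K).
Depth D = C / (ρ c_p) = 1.38×10^8 / (998 × 4190) = 33.0 m.

33.0 m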